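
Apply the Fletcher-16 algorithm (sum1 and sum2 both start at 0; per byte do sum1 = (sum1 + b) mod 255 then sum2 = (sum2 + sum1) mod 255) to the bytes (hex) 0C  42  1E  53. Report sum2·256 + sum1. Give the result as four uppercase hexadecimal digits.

Running sums (mod 255):
  after byte 0 (0C): sum1=12, sum2=12
  after byte 1 (42): sum1=78, sum2=90
  after byte 2 (1E): sum1=108, sum2=198
  after byte 3 (53): sum1=191, sum2=134
Checksum = sum2·256 + sum1 = 134·256 + 191 = 34495 = 0x86BF.

86BF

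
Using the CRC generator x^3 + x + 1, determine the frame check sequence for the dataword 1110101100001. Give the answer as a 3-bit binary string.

101

Append 3 zeros: 1110101100001000. Divide by 1011 (XOR where the leading bit is 1):
  pos 0: 1110 XOR 1011 = 0101
  pos 1: 1011 XOR 1011 = 0000
  pos 6: 1100 XOR 1011 = 0111
  pos 7: 1110 XOR 1011 = 0101
  pos 8: 1010 XOR 1011 = 0001
  pos 11: 1100 XOR 1011 = 0111
  pos 12: 1110 XOR 1011 = 0101
Remainder (last 3 bits) = 101. This is the CRC / FCS.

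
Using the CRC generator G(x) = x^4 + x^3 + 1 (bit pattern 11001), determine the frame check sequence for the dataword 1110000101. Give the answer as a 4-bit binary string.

1110

Append 4 zeros: 11100001010000. Divide by 11001 (XOR where the leading bit is 1):
  pos 0: 11100 XOR 11001 = 00101
  pos 2: 10100 XOR 11001 = 01101
  pos 3: 11011 XOR 11001 = 00010
  pos 6: 10010 XOR 11001 = 01011
  pos 7: 10110 XOR 11001 = 01111
  pos 8: 11110 XOR 11001 = 00111
Remainder (last 4 bits) = 1110. This is the CRC / FCS.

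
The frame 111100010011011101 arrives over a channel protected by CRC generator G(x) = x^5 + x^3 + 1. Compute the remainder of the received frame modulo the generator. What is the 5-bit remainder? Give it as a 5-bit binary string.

00000

Modulo-2 division of 111100010011011101 by 101001:
  pos 0: 111100 XOR 101001 = 010101
  pos 1: 101010 XOR 101001 = 000011
  pos 5: 111001 XOR 101001 = 010000
  pos 6: 100001 XOR 101001 = 001000
  pos 8: 100001 XOR 101001 = 001000
  pos 10: 100011 XOR 101001 = 001010
  pos 12: 101001 XOR 101001 = 000000
Remainder = 00000 (zero — the frame passes the CRC check).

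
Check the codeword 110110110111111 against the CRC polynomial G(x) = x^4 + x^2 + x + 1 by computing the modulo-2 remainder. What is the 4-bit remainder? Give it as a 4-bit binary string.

Modulo-2 division of 110110110111111 by 10111:
  pos 0: 11011 XOR 10111 = 01100
  pos 1: 11000 XOR 10111 = 01111
  pos 2: 11111 XOR 10111 = 01000
  pos 3: 10001 XOR 10111 = 00110
  pos 5: 11001 XOR 10111 = 01110
  pos 6: 11101 XOR 10111 = 01010
  pos 7: 10101 XOR 10111 = 00010
  pos 10: 10111 XOR 10111 = 00000
Remainder = 0000 (zero — the frame passes the CRC check).

0000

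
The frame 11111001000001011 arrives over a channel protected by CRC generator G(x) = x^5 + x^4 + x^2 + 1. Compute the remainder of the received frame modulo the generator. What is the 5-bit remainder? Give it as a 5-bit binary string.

Modulo-2 division of 11111001000001011 by 110101:
  pos 0: 111110 XOR 110101 = 001011
  pos 2: 101101 XOR 110101 = 011000
  pos 3: 110000 XOR 110101 = 000101
  pos 6: 101000 XOR 110101 = 011101
  pos 7: 111010 XOR 110101 = 001111
  pos 9: 111110 XOR 110101 = 001011
  pos 11: 101111 XOR 110101 = 011010
Remainder = 11010 (nonzero — an error is detected).

11010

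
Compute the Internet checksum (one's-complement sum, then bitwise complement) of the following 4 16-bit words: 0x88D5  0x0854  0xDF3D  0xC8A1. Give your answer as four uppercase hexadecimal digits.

One's-complement addition (fold any carry out of bit 15 back into bit 0):
  0x88D5 + 0x0854 = 0x09129
  0x9129 + 0xDF3D = 0x17066 → wrap carry → 0x7067
  0x7067 + 0xC8A1 = 0x13908 → wrap carry → 0x3909
One's-complement sum = 0x3909.
Checksum = ~0x3909 & 0xFFFF = 0xC6F6.

C6F6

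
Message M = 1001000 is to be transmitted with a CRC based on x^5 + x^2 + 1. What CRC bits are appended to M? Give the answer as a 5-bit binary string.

01010

Append 5 zeros: 100100000000. Divide by 100101 (XOR where the leading bit is 1):
  pos 0: 100100 XOR 100101 = 000001
  pos 5: 100000 XOR 100101 = 000101
Remainder (last 5 bits) = 01010. This is the CRC / FCS.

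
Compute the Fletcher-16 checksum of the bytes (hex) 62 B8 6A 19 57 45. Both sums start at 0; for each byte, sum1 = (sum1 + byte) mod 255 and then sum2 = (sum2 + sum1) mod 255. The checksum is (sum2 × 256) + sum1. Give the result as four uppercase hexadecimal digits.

D23B

Running sums (mod 255):
  after byte 0 (62): sum1=98, sum2=98
  after byte 1 (B8): sum1=27, sum2=125
  after byte 2 (6A): sum1=133, sum2=3
  after byte 3 (19): sum1=158, sum2=161
  after byte 4 (57): sum1=245, sum2=151
  after byte 5 (45): sum1=59, sum2=210
Checksum = sum2·256 + sum1 = 210·256 + 59 = 53819 = 0xD23B.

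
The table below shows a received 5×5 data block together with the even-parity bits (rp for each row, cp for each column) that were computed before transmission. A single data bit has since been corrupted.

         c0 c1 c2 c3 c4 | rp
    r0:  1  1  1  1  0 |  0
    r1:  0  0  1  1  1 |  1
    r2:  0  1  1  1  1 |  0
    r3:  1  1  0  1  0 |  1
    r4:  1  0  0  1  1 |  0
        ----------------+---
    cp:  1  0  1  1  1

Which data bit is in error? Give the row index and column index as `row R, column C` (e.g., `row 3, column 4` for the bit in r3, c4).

row 4, column 1

Recompute each row's even parity and compare to rp:
  r0: data parity 0, sent rp 0 → ok
  r1: data parity 1, sent rp 1 → ok
  r2: data parity 0, sent rp 0 → ok
  r3: data parity 1, sent rp 1 → ok
  r4: data parity 1, sent rp 0 → mismatch
Recompute each column's even parity and compare to cp:
  c0: data parity 1, sent cp 1 → ok
  c1: data parity 1, sent cp 0 → mismatch
  c2: data parity 1, sent cp 1 → ok
  c3: data parity 1, sent cp 1 → ok
  c4: data parity 1, sent cp 1 → ok
Exactly one row (r4) and one column (c1) fail → the flipped bit is at their intersection.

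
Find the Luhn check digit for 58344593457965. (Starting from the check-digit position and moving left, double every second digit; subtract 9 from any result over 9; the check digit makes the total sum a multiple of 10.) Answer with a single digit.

9

Partial digits right→left: 5 6 9 7 5 4 3 9 5 4 4 3 8 5
Double every second digit counting from the check-digit position (so the 1st, 3rd, 5th, ... of the partial from the right).
  doubled (with −9 where >9): 1 9 1 6 1 8 7 → sum 33
  kept as-is: 6 7 4 9 4 3 5 → sum 38
Total = 33 + 38 = 71.
Check digit = (10 − (71 mod 10)) mod 10 = 9.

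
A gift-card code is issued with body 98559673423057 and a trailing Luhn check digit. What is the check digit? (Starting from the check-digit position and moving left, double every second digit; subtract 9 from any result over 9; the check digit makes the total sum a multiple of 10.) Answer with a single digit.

2

Partial digits right→left: 7 5 0 3 2 4 3 7 6 9 5 5 8 9
Double every second digit counting from the check-digit position (so the 1st, 3rd, 5th, ... of the partial from the right).
  doubled (with −9 where >9): 5 0 4 6 3 1 7 → sum 26
  kept as-is: 5 3 4 7 9 5 9 → sum 42
Total = 26 + 42 = 68.
Check digit = (10 − (68 mod 10)) mod 10 = 2.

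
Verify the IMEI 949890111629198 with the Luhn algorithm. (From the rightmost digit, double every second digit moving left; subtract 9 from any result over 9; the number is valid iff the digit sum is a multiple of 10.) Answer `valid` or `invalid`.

From the right, keep odd positions and double even positions (subtract 9 from any doubled value over 9):
  doubled (positions 2,4,...): 9 9 3 2 0 7 8 → sum 38
  kept (positions 1,3,...): 8 1 2 1 1 9 9 9 → sum 40
Total = 78.
78 mod 10 = 8, so the number is invalid.

invalid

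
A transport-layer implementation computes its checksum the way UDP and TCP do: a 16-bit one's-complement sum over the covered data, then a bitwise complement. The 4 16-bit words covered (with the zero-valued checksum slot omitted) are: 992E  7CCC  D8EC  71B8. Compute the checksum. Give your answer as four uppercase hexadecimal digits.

One's-complement addition (fold any carry out of bit 15 back into bit 0):
  0x992E + 0x7CCC = 0x115FA → wrap carry → 0x15FB
  0x15FB + 0xD8EC = 0x0EEE7
  0xEEE7 + 0x71B8 = 0x1609F → wrap carry → 0x60A0
One's-complement sum = 0x60A0.
Checksum = ~0x60A0 & 0xFFFF = 0x9F5F.

9F5F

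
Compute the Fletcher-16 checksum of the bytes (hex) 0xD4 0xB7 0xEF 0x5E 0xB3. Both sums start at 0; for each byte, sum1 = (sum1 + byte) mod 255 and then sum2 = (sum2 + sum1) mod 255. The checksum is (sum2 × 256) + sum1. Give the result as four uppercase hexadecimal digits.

Running sums (mod 255):
  after byte 0 (0xD4): sum1=212, sum2=212
  after byte 1 (0xB7): sum1=140, sum2=97
  after byte 2 (0xEF): sum1=124, sum2=221
  after byte 3 (0x5E): sum1=218, sum2=184
  after byte 4 (0xB3): sum1=142, sum2=71
Checksum = sum2·256 + sum1 = 71·256 + 142 = 18318 = 0x478E.

478E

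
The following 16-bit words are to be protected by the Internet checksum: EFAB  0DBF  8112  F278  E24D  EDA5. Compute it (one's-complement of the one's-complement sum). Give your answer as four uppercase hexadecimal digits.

One's-complement addition (fold any carry out of bit 15 back into bit 0):
  0xEFAB + 0x0DBF = 0x0FD6A
  0xFD6A + 0x8112 = 0x17E7C → wrap carry → 0x7E7D
  0x7E7D + 0xF278 = 0x170F5 → wrap carry → 0x70F6
  0x70F6 + 0xE24D = 0x15343 → wrap carry → 0x5344
  0x5344 + 0xEDA5 = 0x140E9 → wrap carry → 0x40EA
One's-complement sum = 0x40EA.
Checksum = ~0x40EA & 0xFFFF = 0xBF15.

BF15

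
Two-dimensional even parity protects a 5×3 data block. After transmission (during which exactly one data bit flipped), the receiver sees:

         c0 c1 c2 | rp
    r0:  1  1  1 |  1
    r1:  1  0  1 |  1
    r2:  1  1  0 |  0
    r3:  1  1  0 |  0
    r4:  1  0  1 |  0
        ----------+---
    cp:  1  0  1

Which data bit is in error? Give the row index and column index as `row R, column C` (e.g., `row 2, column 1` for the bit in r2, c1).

row 1, column 1

Recompute each row's even parity and compare to rp:
  r0: data parity 1, sent rp 1 → ok
  r1: data parity 0, sent rp 1 → mismatch
  r2: data parity 0, sent rp 0 → ok
  r3: data parity 0, sent rp 0 → ok
  r4: data parity 0, sent rp 0 → ok
Recompute each column's even parity and compare to cp:
  c0: data parity 1, sent cp 1 → ok
  c1: data parity 1, sent cp 0 → mismatch
  c2: data parity 1, sent cp 1 → ok
Exactly one row (r1) and one column (c1) fail → the flipped bit is at their intersection.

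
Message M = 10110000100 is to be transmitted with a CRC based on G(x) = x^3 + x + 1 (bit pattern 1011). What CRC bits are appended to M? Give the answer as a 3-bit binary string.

Append 3 zeros: 10110000100000. Divide by 1011 (XOR where the leading bit is 1):
  pos 0: 1011 XOR 1011 = 0000
  pos 8: 1000 XOR 1011 = 0011
  pos 10: 1100 XOR 1011 = 0111
Remainder (last 3 bits) = 111. This is the CRC / FCS.

111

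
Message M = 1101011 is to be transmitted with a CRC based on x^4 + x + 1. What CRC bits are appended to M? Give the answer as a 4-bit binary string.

0011

Append 4 zeros: 11010110000. Divide by 10011 (XOR where the leading bit is 1):
  pos 0: 11010 XOR 10011 = 01001
  pos 1: 10011 XOR 10011 = 00000
  pos 6: 10000 XOR 10011 = 00011
Remainder (last 4 bits) = 0011. This is the CRC / FCS.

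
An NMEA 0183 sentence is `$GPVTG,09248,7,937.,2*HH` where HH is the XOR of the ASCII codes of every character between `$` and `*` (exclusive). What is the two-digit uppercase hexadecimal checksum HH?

XOR the ASCII codes of the payload characters:
  'G' = 0x47 → acc = 0x47
  'P' = 0x50 → acc = 0x17
  'V' = 0x56 → acc = 0x41
  'T' = 0x54 → acc = 0x15
  'G' = 0x47 → acc = 0x52
  ',' = 0x2C → acc = 0x7E
  '0' = 0x30 → acc = 0x4E
  '9' = 0x39 → acc = 0x77
  '2' = 0x32 → acc = 0x45
  '4' = 0x34 → acc = 0x71
  '8' = 0x38 → acc = 0x49
  ',' = 0x2C → acc = 0x65
  '7' = 0x37 → acc = 0x52
  ',' = 0x2C → acc = 0x7E
  '9' = 0x39 → acc = 0x47
  '3' = 0x33 → acc = 0x74
  '7' = 0x37 → acc = 0x43
  '.' = 0x2E → acc = 0x6D
  ',' = 0x2C → acc = 0x41
  '2' = 0x32 → acc = 0x73
Checksum = 0x73.

73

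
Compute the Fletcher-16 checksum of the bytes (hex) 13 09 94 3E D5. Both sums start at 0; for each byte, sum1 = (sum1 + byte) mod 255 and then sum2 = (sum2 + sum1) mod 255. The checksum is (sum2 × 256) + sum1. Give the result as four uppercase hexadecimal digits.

Running sums (mod 255):
  after byte 0 (13): sum1=19, sum2=19
  after byte 1 (09): sum1=28, sum2=47
  after byte 2 (94): sum1=176, sum2=223
  after byte 3 (3E): sum1=238, sum2=206
  after byte 4 (D5): sum1=196, sum2=147
Checksum = sum2·256 + sum1 = 147·256 + 196 = 37828 = 0x93C4.

93C4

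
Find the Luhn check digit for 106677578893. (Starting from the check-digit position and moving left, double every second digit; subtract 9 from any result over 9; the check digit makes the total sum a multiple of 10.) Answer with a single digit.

8

Partial digits right→left: 3 9 8 8 7 5 7 7 6 6 0 1
Double every second digit counting from the check-digit position (so the 1st, 3rd, 5th, ... of the partial from the right).
  doubled (with −9 where >9): 6 7 5 5 3 0 → sum 26
  kept as-is: 9 8 5 7 6 1 → sum 36
Total = 26 + 36 = 62.
Check digit = (10 − (62 mod 10)) mod 10 = 8.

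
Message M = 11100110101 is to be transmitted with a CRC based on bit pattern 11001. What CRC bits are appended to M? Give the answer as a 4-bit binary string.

Append 4 zeros: 111001101010000. Divide by 11001 (XOR where the leading bit is 1):
  pos 0: 11100 XOR 11001 = 00101
  pos 2: 10111 XOR 11001 = 01110
  pos 3: 11100 XOR 11001 = 00101
  pos 5: 10110 XOR 11001 = 01111
  pos 6: 11111 XOR 11001 = 00110
  pos 8: 11000 XOR 11001 = 00001
Remainder (last 4 bits) = 0100. This is the CRC / FCS.

0100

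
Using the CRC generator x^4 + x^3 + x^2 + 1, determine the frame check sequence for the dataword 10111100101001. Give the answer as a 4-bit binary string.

1010

Append 4 zeros: 101111001010010000. Divide by 11101 (XOR where the leading bit is 1):
  pos 0: 10111 XOR 11101 = 01010
  pos 1: 10101 XOR 11101 = 01000
  pos 2: 10000 XOR 11101 = 01101
  pos 3: 11010 XOR 11101 = 00111
  pos 5: 11110 XOR 11101 = 00011
  pos 8: 11100 XOR 11101 = 00001
  pos 12: 11000 XOR 11101 = 00101
Remainder (last 4 bits) = 1010. This is the CRC / FCS.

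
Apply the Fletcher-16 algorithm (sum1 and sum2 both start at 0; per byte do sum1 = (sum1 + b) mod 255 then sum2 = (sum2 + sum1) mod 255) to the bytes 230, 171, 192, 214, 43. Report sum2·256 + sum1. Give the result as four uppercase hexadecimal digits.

Running sums (mod 255):
  after byte 0 (230): sum1=230, sum2=230
  after byte 1 (171): sum1=146, sum2=121
  after byte 2 (192): sum1=83, sum2=204
  after byte 3 (214): sum1=42, sum2=246
  after byte 4 (43): sum1=85, sum2=76
Checksum = sum2·256 + sum1 = 76·256 + 85 = 19541 = 0x4C55.

4C55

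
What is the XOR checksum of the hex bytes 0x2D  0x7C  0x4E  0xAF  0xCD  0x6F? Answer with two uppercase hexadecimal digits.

12

XOR the bytes together:
  start with 0x2D
  0x2D ⊕ 0x7C = 0x51
  0x51 ⊕ 0x4E = 0x1F
  0x1F ⊕ 0xAF = 0xB0
  0xB0 ⊕ 0xCD = 0x7D
  0x7D ⊕ 0x6F = 0x12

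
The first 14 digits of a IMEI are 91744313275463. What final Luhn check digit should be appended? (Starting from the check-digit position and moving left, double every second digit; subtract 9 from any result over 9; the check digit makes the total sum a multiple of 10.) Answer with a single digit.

Partial digits right→left: 3 6 4 5 7 2 3 1 3 4 4 7 1 9
Double every second digit counting from the check-digit position (so the 1st, 3rd, 5th, ... of the partial from the right).
  doubled (with −9 where >9): 6 8 5 6 6 8 2 → sum 41
  kept as-is: 6 5 2 1 4 7 9 → sum 34
Total = 41 + 34 = 75.
Check digit = (10 − (75 mod 10)) mod 10 = 5.

5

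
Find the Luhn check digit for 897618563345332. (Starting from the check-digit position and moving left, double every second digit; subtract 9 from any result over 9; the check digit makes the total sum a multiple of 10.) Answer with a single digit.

1

Partial digits right→left: 2 3 3 5 4 3 3 6 5 8 1 6 7 9 8
Double every second digit counting from the check-digit position (so the 1st, 3rd, 5th, ... of the partial from the right).
  doubled (with −9 where >9): 4 6 8 6 1 2 5 7 → sum 39
  kept as-is: 3 5 3 6 8 6 9 → sum 40
Total = 39 + 40 = 79.
Check digit = (10 − (79 mod 10)) mod 10 = 1.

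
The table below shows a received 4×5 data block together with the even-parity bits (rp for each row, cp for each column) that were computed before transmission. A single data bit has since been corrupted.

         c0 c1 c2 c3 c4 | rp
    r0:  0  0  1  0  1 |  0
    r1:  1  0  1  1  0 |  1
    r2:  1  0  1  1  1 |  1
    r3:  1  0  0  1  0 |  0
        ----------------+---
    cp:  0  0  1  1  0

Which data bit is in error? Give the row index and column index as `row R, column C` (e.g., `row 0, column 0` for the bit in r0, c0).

Recompute each row's even parity and compare to rp:
  r0: data parity 0, sent rp 0 → ok
  r1: data parity 1, sent rp 1 → ok
  r2: data parity 0, sent rp 1 → mismatch
  r3: data parity 0, sent rp 0 → ok
Recompute each column's even parity and compare to cp:
  c0: data parity 1, sent cp 0 → mismatch
  c1: data parity 0, sent cp 0 → ok
  c2: data parity 1, sent cp 1 → ok
  c3: data parity 1, sent cp 1 → ok
  c4: data parity 0, sent cp 0 → ok
Exactly one row (r2) and one column (c0) fail → the flipped bit is at their intersection.

row 2, column 0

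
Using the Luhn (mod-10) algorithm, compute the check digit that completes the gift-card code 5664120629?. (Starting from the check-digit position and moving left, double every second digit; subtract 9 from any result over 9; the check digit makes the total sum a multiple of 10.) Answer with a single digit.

9

Partial digits right→left: 9 2 6 0 2 1 4 6 6 5
Double every second digit counting from the check-digit position (so the 1st, 3rd, 5th, ... of the partial from the right).
  doubled (with −9 where >9): 9 3 4 8 3 → sum 27
  kept as-is: 2 0 1 6 5 → sum 14
Total = 27 + 14 = 41.
Check digit = (10 − (41 mod 10)) mod 10 = 9.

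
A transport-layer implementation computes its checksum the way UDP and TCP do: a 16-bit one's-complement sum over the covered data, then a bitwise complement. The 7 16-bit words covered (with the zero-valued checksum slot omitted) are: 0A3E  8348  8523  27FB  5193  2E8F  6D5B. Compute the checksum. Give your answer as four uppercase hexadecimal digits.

One's-complement addition (fold any carry out of bit 15 back into bit 0):
  0x0A3E + 0x8348 = 0x08D86
  0x8D86 + 0x8523 = 0x112A9 → wrap carry → 0x12AA
  0x12AA + 0x27FB = 0x03AA5
  0x3AA5 + 0x5193 = 0x08C38
  0x8C38 + 0x2E8F = 0x0BAC7
  0xBAC7 + 0x6D5B = 0x12822 → wrap carry → 0x2823
One's-complement sum = 0x2823.
Checksum = ~0x2823 & 0xFFFF = 0xD7DC.

D7DC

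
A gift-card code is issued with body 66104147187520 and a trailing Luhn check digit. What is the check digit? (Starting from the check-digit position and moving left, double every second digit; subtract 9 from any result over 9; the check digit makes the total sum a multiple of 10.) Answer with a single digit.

Partial digits right→left: 0 2 5 7 8 1 7 4 1 4 0 1 6 6
Double every second digit counting from the check-digit position (so the 1st, 3rd, 5th, ... of the partial from the right).
  doubled (with −9 where >9): 0 1 7 5 2 0 3 → sum 18
  kept as-is: 2 7 1 4 4 1 6 → sum 25
Total = 18 + 25 = 43.
Check digit = (10 − (43 mod 10)) mod 10 = 7.

7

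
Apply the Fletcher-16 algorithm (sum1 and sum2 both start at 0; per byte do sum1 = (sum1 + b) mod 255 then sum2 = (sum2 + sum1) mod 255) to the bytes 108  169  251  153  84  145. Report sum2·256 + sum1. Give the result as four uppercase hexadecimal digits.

Running sums (mod 255):
  after byte 0 (108): sum1=108, sum2=108
  after byte 1 (169): sum1=22, sum2=130
  after byte 2 (251): sum1=18, sum2=148
  after byte 3 (153): sum1=171, sum2=64
  after byte 4 (84): sum1=0, sum2=64
  after byte 5 (145): sum1=145, sum2=209
Checksum = sum2·256 + sum1 = 209·256 + 145 = 53649 = 0xD191.

D191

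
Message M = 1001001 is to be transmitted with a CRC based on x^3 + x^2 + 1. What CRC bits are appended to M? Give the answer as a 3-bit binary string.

111

Append 3 zeros: 1001001000. Divide by 1101 (XOR where the leading bit is 1):
  pos 0: 1001 XOR 1101 = 0100
  pos 1: 1000 XOR 1101 = 0101
  pos 2: 1010 XOR 1101 = 0111
  pos 3: 1111 XOR 1101 = 0010
  pos 5: 1000 XOR 1101 = 0101
  pos 6: 1010 XOR 1101 = 0111
Remainder (last 3 bits) = 111. This is the CRC / FCS.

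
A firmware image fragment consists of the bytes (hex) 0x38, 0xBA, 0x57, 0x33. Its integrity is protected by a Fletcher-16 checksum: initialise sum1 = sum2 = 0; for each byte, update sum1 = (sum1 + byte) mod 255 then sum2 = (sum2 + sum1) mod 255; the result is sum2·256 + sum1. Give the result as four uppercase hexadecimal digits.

Running sums (mod 255):
  after byte 0 (0x38): sum1=56, sum2=56
  after byte 1 (0xBA): sum1=242, sum2=43
  after byte 2 (0x57): sum1=74, sum2=117
  after byte 3 (0x33): sum1=125, sum2=242
Checksum = sum2·256 + sum1 = 242·256 + 125 = 62077 = 0xF27D.

F27D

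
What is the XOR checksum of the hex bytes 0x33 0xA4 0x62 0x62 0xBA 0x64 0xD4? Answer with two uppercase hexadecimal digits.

XOR the bytes together:
  start with 0x33
  0x33 ⊕ 0xA4 = 0x97
  0x97 ⊕ 0x62 = 0xF5
  0xF5 ⊕ 0x62 = 0x97
  0x97 ⊕ 0xBA = 0x2D
  0x2D ⊕ 0x64 = 0x49
  0x49 ⊕ 0xD4 = 0x9D

9D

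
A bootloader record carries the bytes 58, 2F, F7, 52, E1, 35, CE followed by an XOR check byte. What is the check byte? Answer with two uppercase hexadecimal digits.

C8

XOR the bytes together:
  start with 0x58
  0x58 ⊕ 0x2F = 0x77
  0x77 ⊕ 0xF7 = 0x80
  0x80 ⊕ 0x52 = 0xD2
  0xD2 ⊕ 0xE1 = 0x33
  0x33 ⊕ 0x35 = 0x06
  0x06 ⊕ 0xCE = 0xC8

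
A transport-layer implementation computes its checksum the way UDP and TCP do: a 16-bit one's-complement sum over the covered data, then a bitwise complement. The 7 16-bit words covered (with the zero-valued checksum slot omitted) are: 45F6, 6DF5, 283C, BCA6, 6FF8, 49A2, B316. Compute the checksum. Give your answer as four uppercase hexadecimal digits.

One's-complement addition (fold any carry out of bit 15 back into bit 0):
  0x45F6 + 0x6DF5 = 0x0B3EB
  0xB3EB + 0x283C = 0x0DC27
  0xDC27 + 0xBCA6 = 0x198CD → wrap carry → 0x98CE
  0x98CE + 0x6FF8 = 0x108C6 → wrap carry → 0x08C7
  0x08C7 + 0x49A2 = 0x05269
  0x5269 + 0xB316 = 0x1057F → wrap carry → 0x0580
One's-complement sum = 0x0580.
Checksum = ~0x0580 & 0xFFFF = 0xFA7F.

FA7F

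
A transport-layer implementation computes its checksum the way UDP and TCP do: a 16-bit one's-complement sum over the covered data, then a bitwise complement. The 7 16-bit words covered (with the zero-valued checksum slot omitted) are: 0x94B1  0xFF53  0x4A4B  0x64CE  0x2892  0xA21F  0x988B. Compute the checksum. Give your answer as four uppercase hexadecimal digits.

59A3

One's-complement addition (fold any carry out of bit 15 back into bit 0):
  0x94B1 + 0xFF53 = 0x19404 → wrap carry → 0x9405
  0x9405 + 0x4A4B = 0x0DE50
  0xDE50 + 0x64CE = 0x1431E → wrap carry → 0x431F
  0x431F + 0x2892 = 0x06BB1
  0x6BB1 + 0xA21F = 0x10DD0 → wrap carry → 0x0DD1
  0x0DD1 + 0x988B = 0x0A65C
One's-complement sum = 0xA65C.
Checksum = ~0xA65C & 0xFFFF = 0x59A3.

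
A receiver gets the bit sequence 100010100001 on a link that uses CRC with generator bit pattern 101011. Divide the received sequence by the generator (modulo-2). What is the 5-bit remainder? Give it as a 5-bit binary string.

Modulo-2 division of 100010100001 by 101011:
  pos 0: 100010 XOR 101011 = 001001
  pos 2: 100110 XOR 101011 = 001101
  pos 4: 110100 XOR 101011 = 011111
  pos 5: 111110 XOR 101011 = 010101
  pos 6: 101011 XOR 101011 = 000000
Remainder = 00000 (zero — the frame passes the CRC check).

00000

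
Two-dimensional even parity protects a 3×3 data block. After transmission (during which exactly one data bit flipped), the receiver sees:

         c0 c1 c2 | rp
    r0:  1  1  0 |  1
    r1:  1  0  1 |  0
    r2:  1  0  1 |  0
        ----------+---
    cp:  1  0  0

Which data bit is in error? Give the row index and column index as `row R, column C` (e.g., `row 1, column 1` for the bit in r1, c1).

Recompute each row's even parity and compare to rp:
  r0: data parity 0, sent rp 1 → mismatch
  r1: data parity 0, sent rp 0 → ok
  r2: data parity 0, sent rp 0 → ok
Recompute each column's even parity and compare to cp:
  c0: data parity 1, sent cp 1 → ok
  c1: data parity 1, sent cp 0 → mismatch
  c2: data parity 0, sent cp 0 → ok
Exactly one row (r0) and one column (c1) fail → the flipped bit is at their intersection.

row 0, column 1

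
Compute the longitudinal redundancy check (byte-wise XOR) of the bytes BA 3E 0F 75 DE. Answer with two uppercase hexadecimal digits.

20

XOR the bytes together:
  start with 0xBA
  0xBA ⊕ 0x3E = 0x84
  0x84 ⊕ 0x0F = 0x8B
  0x8B ⊕ 0x75 = 0xFE
  0xFE ⊕ 0xDE = 0x20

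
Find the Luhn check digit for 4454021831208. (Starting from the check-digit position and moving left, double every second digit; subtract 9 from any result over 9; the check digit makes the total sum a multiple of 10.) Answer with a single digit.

Partial digits right→left: 8 0 2 1 3 8 1 2 0 4 5 4 4
Double every second digit counting from the check-digit position (so the 1st, 3rd, 5th, ... of the partial from the right).
  doubled (with −9 where >9): 7 4 6 2 0 1 8 → sum 28
  kept as-is: 0 1 8 2 4 4 → sum 19
Total = 28 + 19 = 47.
Check digit = (10 − (47 mod 10)) mod 10 = 3.

3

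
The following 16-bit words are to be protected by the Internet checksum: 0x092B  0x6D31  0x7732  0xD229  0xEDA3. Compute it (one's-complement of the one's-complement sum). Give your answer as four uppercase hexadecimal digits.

52A3

One's-complement addition (fold any carry out of bit 15 back into bit 0):
  0x092B + 0x6D31 = 0x0765C
  0x765C + 0x7732 = 0x0ED8E
  0xED8E + 0xD229 = 0x1BFB7 → wrap carry → 0xBFB8
  0xBFB8 + 0xEDA3 = 0x1AD5B → wrap carry → 0xAD5C
One's-complement sum = 0xAD5C.
Checksum = ~0xAD5C & 0xFFFF = 0x52A3.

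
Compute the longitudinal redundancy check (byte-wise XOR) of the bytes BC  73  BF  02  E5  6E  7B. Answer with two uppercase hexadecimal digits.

82

XOR the bytes together:
  start with 0xBC
  0xBC ⊕ 0x73 = 0xCF
  0xCF ⊕ 0xBF = 0x70
  0x70 ⊕ 0x02 = 0x72
  0x72 ⊕ 0xE5 = 0x97
  0x97 ⊕ 0x6E = 0xF9
  0xF9 ⊕ 0x7B = 0x82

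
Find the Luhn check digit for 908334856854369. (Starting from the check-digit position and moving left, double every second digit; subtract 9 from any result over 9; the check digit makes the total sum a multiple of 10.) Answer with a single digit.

Partial digits right→left: 9 6 3 4 5 8 6 5 8 4 3 3 8 0 9
Double every second digit counting from the check-digit position (so the 1st, 3rd, 5th, ... of the partial from the right).
  doubled (with −9 where >9): 9 6 1 3 7 6 7 9 → sum 48
  kept as-is: 6 4 8 5 4 3 0 → sum 30
Total = 48 + 30 = 78.
Check digit = (10 − (78 mod 10)) mod 10 = 2.

2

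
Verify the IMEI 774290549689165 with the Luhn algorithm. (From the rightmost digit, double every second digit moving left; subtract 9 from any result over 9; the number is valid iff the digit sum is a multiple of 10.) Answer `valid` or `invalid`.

valid

From the right, keep odd positions and double even positions (subtract 9 from any doubled value over 9):
  doubled (positions 2,4,...): 3 9 3 8 0 4 5 → sum 32
  kept (positions 1,3,...): 5 1 8 9 5 9 4 7 → sum 48
Total = 80.
80 mod 10 = 0, so the number is valid.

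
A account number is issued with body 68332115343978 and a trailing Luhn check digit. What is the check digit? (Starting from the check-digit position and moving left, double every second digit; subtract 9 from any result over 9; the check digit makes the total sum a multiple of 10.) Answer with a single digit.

5

Partial digits right→left: 8 7 9 3 4 3 5 1 1 2 3 3 8 6
Double every second digit counting from the check-digit position (so the 1st, 3rd, 5th, ... of the partial from the right).
  doubled (with −9 where >9): 7 9 8 1 2 6 7 → sum 40
  kept as-is: 7 3 3 1 2 3 6 → sum 25
Total = 40 + 25 = 65.
Check digit = (10 − (65 mod 10)) mod 10 = 5.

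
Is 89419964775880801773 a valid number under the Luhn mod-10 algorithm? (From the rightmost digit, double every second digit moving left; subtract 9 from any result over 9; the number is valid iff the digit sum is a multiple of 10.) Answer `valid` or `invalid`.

From the right, keep odd positions and double even positions (subtract 9 from any doubled value over 9):
  doubled (positions 2,4,...): 5 2 7 7 1 5 3 9 8 7 → sum 54
  kept (positions 1,3,...): 3 7 0 0 8 7 4 9 1 9 → sum 48
Total = 102.
102 mod 10 = 2, so the number is invalid.

invalid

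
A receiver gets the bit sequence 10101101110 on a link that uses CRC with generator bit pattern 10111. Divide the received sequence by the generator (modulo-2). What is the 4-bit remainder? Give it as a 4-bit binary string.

0001

Modulo-2 division of 10101101110 by 10111:
  pos 0: 10101 XOR 10111 = 00010
  pos 3: 10101 XOR 10111 = 00010
  pos 6: 10110 XOR 10111 = 00001
Remainder = 0001 (nonzero — an error is detected).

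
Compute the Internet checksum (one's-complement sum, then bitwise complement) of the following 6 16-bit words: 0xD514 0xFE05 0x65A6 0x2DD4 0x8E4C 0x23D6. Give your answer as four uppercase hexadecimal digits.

E747

One's-complement addition (fold any carry out of bit 15 back into bit 0):
  0xD514 + 0xFE05 = 0x1D319 → wrap carry → 0xD31A
  0xD31A + 0x65A6 = 0x138C0 → wrap carry → 0x38C1
  0x38C1 + 0x2DD4 = 0x06695
  0x6695 + 0x8E4C = 0x0F4E1
  0xF4E1 + 0x23D6 = 0x118B7 → wrap carry → 0x18B8
One's-complement sum = 0x18B8.
Checksum = ~0x18B8 & 0xFFFF = 0xE747.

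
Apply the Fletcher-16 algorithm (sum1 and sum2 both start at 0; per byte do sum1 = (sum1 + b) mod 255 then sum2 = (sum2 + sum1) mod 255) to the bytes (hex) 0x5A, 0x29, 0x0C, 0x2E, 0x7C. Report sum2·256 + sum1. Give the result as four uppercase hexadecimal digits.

653A

Running sums (mod 255):
  after byte 0 (0x5A): sum1=90, sum2=90
  after byte 1 (0x29): sum1=131, sum2=221
  after byte 2 (0x0C): sum1=143, sum2=109
  after byte 3 (0x2E): sum1=189, sum2=43
  after byte 4 (0x7C): sum1=58, sum2=101
Checksum = sum2·256 + sum1 = 101·256 + 58 = 25914 = 0x653A.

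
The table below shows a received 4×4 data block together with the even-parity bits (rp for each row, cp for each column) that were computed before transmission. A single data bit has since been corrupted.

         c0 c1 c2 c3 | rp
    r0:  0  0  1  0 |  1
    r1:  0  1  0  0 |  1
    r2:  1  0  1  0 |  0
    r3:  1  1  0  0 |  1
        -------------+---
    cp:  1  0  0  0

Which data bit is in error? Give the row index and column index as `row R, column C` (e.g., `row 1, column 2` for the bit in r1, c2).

row 3, column 0

Recompute each row's even parity and compare to rp:
  r0: data parity 1, sent rp 1 → ok
  r1: data parity 1, sent rp 1 → ok
  r2: data parity 0, sent rp 0 → ok
  r3: data parity 0, sent rp 1 → mismatch
Recompute each column's even parity and compare to cp:
  c0: data parity 0, sent cp 1 → mismatch
  c1: data parity 0, sent cp 0 → ok
  c2: data parity 0, sent cp 0 → ok
  c3: data parity 0, sent cp 0 → ok
Exactly one row (r3) and one column (c0) fail → the flipped bit is at their intersection.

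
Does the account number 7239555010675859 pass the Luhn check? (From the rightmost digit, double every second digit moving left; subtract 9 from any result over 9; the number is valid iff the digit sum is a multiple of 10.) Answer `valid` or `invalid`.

From the right, keep odd positions and double even positions (subtract 9 from any doubled value over 9):
  doubled (positions 2,4,...): 1 1 3 2 1 1 6 5 → sum 20
  kept (positions 1,3,...): 9 8 7 0 0 5 9 2 → sum 40
Total = 60.
60 mod 10 = 0, so the number is valid.

valid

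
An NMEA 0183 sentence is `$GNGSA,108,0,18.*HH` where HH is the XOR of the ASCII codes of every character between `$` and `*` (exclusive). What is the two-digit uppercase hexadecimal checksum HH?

5E

XOR the ASCII codes of the payload characters:
  'G' = 0x47 → acc = 0x47
  'N' = 0x4E → acc = 0x09
  'G' = 0x47 → acc = 0x4E
  'S' = 0x53 → acc = 0x1D
  'A' = 0x41 → acc = 0x5C
  ',' = 0x2C → acc = 0x70
  '1' = 0x31 → acc = 0x41
  '0' = 0x30 → acc = 0x71
  '8' = 0x38 → acc = 0x49
  ',' = 0x2C → acc = 0x65
  '0' = 0x30 → acc = 0x55
  ',' = 0x2C → acc = 0x79
  '1' = 0x31 → acc = 0x48
  '8' = 0x38 → acc = 0x70
  '.' = 0x2E → acc = 0x5E
Checksum = 0x5E.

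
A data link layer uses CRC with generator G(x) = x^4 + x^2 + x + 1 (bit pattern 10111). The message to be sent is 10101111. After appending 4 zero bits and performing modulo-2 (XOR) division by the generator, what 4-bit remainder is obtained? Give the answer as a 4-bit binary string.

Append 4 zeros: 101011110000. Divide by 10111 (XOR where the leading bit is 1):
  pos 0: 10101 XOR 10111 = 00010
  pos 3: 10111 XOR 10111 = 00000
Remainder (last 4 bits) = 0000. This is the CRC / FCS.

0000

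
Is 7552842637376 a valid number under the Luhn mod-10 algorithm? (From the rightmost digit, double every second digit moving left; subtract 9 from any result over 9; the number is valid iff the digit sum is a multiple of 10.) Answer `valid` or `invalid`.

valid

From the right, keep odd positions and double even positions (subtract 9 from any doubled value over 9):
  doubled (positions 2,4,...): 5 5 3 8 4 1 → sum 26
  kept (positions 1,3,...): 6 3 3 2 8 5 7 → sum 34
Total = 60.
60 mod 10 = 0, so the number is valid.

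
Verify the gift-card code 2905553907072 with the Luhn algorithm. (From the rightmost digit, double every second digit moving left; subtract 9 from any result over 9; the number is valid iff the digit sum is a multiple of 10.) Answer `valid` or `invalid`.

invalid

From the right, keep odd positions and double even positions (subtract 9 from any doubled value over 9):
  doubled (positions 2,4,...): 5 5 9 1 1 9 → sum 30
  kept (positions 1,3,...): 2 0 0 3 5 0 2 → sum 12
Total = 42.
42 mod 10 = 2, so the number is invalid.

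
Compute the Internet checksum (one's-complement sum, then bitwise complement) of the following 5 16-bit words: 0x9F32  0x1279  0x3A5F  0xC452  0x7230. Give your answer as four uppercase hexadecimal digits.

One's-complement addition (fold any carry out of bit 15 back into bit 0):
  0x9F32 + 0x1279 = 0x0B1AB
  0xB1AB + 0x3A5F = 0x0EC0A
  0xEC0A + 0xC452 = 0x1B05C → wrap carry → 0xB05D
  0xB05D + 0x7230 = 0x1228D → wrap carry → 0x228E
One's-complement sum = 0x228E.
Checksum = ~0x228E & 0xFFFF = 0xDD71.

DD71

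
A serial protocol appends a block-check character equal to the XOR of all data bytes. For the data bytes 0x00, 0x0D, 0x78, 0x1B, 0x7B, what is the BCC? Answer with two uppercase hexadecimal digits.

15

XOR the bytes together:
  start with 0x00
  0x00 ⊕ 0x0D = 0x0D
  0x0D ⊕ 0x78 = 0x75
  0x75 ⊕ 0x1B = 0x6E
  0x6E ⊕ 0x7B = 0x15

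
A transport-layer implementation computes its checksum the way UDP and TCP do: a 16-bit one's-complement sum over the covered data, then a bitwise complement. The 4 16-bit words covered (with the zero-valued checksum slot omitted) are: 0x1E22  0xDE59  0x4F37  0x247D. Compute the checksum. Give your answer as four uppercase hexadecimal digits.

One's-complement addition (fold any carry out of bit 15 back into bit 0):
  0x1E22 + 0xDE59 = 0x0FC7B
  0xFC7B + 0x4F37 = 0x14BB2 → wrap carry → 0x4BB3
  0x4BB3 + 0x247D = 0x07030
One's-complement sum = 0x7030.
Checksum = ~0x7030 & 0xFFFF = 0x8FCF.

8FCF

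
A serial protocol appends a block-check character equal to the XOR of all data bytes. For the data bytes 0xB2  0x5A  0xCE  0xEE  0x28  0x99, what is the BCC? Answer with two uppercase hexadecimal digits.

XOR the bytes together:
  start with 0xB2
  0xB2 ⊕ 0x5A = 0xE8
  0xE8 ⊕ 0xCE = 0x26
  0x26 ⊕ 0xEE = 0xC8
  0xC8 ⊕ 0x28 = 0xE0
  0xE0 ⊕ 0x99 = 0x79

79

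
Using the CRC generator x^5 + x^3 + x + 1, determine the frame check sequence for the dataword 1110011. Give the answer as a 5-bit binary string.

Append 5 zeros: 111001100000. Divide by 101011 (XOR where the leading bit is 1):
  pos 0: 111001 XOR 101011 = 010010
  pos 1: 100101 XOR 101011 = 001110
  pos 3: 111000 XOR 101011 = 010011
  pos 4: 100110 XOR 101011 = 001101
  pos 6: 110100 XOR 101011 = 011111
Remainder (last 5 bits) = 11111. This is the CRC / FCS.

11111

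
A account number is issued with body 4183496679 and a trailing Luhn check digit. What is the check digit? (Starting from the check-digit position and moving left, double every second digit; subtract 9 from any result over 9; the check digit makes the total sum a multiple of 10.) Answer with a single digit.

Partial digits right→left: 9 7 6 6 9 4 3 8 1 4
Double every second digit counting from the check-digit position (so the 1st, 3rd, 5th, ... of the partial from the right).
  doubled (with −9 where >9): 9 3 9 6 2 → sum 29
  kept as-is: 7 6 4 8 4 → sum 29
Total = 29 + 29 = 58.
Check digit = (10 − (58 mod 10)) mod 10 = 2.

2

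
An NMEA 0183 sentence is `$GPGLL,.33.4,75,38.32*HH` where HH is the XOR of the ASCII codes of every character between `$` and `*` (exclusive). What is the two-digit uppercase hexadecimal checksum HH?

6E

XOR the ASCII codes of the payload characters:
  'G' = 0x47 → acc = 0x47
  'P' = 0x50 → acc = 0x17
  'G' = 0x47 → acc = 0x50
  'L' = 0x4C → acc = 0x1C
  'L' = 0x4C → acc = 0x50
  ',' = 0x2C → acc = 0x7C
  '.' = 0x2E → acc = 0x52
  '3' = 0x33 → acc = 0x61
  '3' = 0x33 → acc = 0x52
  '.' = 0x2E → acc = 0x7C
  '4' = 0x34 → acc = 0x48
  ',' = 0x2C → acc = 0x64
  '7' = 0x37 → acc = 0x53
  '5' = 0x35 → acc = 0x66
  ',' = 0x2C → acc = 0x4A
  '3' = 0x33 → acc = 0x79
  '8' = 0x38 → acc = 0x41
  '.' = 0x2E → acc = 0x6F
  '3' = 0x33 → acc = 0x5C
  '2' = 0x32 → acc = 0x6E
Checksum = 0x6E.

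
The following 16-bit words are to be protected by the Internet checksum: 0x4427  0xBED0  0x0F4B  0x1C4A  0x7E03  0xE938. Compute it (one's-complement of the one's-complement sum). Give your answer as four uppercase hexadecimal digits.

One's-complement addition (fold any carry out of bit 15 back into bit 0):
  0x4427 + 0xBED0 = 0x102F7 → wrap carry → 0x02F8
  0x02F8 + 0x0F4B = 0x01243
  0x1243 + 0x1C4A = 0x02E8D
  0x2E8D + 0x7E03 = 0x0AC90
  0xAC90 + 0xE938 = 0x195C8 → wrap carry → 0x95C9
One's-complement sum = 0x95C9.
Checksum = ~0x95C9 & 0xFFFF = 0x6A36.

6A36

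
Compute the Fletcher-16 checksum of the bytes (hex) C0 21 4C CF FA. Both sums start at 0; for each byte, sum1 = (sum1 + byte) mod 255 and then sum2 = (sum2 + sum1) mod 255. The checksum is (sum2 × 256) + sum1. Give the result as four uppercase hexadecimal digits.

C7F8

Running sums (mod 255):
  after byte 0 (C0): sum1=192, sum2=192
  after byte 1 (21): sum1=225, sum2=162
  after byte 2 (4C): sum1=46, sum2=208
  after byte 3 (CF): sum1=253, sum2=206
  after byte 4 (FA): sum1=248, sum2=199
Checksum = sum2·256 + sum1 = 199·256 + 248 = 51192 = 0xC7F8.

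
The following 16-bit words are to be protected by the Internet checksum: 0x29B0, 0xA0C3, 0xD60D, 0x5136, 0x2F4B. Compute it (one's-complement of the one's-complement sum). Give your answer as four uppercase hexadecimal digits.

One's-complement addition (fold any carry out of bit 15 back into bit 0):
  0x29B0 + 0xA0C3 = 0x0CA73
  0xCA73 + 0xD60D = 0x1A080 → wrap carry → 0xA081
  0xA081 + 0x5136 = 0x0F1B7
  0xF1B7 + 0x2F4B = 0x12102 → wrap carry → 0x2103
One's-complement sum = 0x2103.
Checksum = ~0x2103 & 0xFFFF = 0xDEFC.

DEFC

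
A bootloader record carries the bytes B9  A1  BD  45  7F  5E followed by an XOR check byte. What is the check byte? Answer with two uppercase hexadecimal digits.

C1

XOR the bytes together:
  start with 0xB9
  0xB9 ⊕ 0xA1 = 0x18
  0x18 ⊕ 0xBD = 0xA5
  0xA5 ⊕ 0x45 = 0xE0
  0xE0 ⊕ 0x7F = 0x9F
  0x9F ⊕ 0x5E = 0xC1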